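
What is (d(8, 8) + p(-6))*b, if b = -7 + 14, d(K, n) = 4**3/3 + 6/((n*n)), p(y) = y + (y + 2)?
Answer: 7679/96 ≈ 79.990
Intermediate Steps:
p(y) = 2 + 2*y (p(y) = y + (2 + y) = 2 + 2*y)
d(K, n) = 64/3 + 6/n**2 (d(K, n) = 64*(1/3) + 6/(n**2) = 64/3 + 6/n**2)
b = 7
(d(8, 8) + p(-6))*b = ((64/3 + 6/8**2) + (2 + 2*(-6)))*7 = ((64/3 + 6*(1/64)) + (2 - 12))*7 = ((64/3 + 3/32) - 10)*7 = (2057/96 - 10)*7 = (1097/96)*7 = 7679/96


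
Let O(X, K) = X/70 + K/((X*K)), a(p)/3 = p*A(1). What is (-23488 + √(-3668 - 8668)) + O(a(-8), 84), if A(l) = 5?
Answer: -19731367/840 + 4*I*√771 ≈ -23490.0 + 111.07*I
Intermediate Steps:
a(p) = 15*p (a(p) = 3*(p*5) = 3*(5*p) = 15*p)
O(X, K) = 1/X + X/70 (O(X, K) = X*(1/70) + K/((K*X)) = X/70 + K*(1/(K*X)) = X/70 + 1/X = 1/X + X/70)
(-23488 + √(-3668 - 8668)) + O(a(-8), 84) = (-23488 + √(-3668 - 8668)) + (1/(15*(-8)) + (15*(-8))/70) = (-23488 + √(-12336)) + (1/(-120) + (1/70)*(-120)) = (-23488 + 4*I*√771) + (-1/120 - 12/7) = (-23488 + 4*I*√771) - 1447/840 = -19731367/840 + 4*I*√771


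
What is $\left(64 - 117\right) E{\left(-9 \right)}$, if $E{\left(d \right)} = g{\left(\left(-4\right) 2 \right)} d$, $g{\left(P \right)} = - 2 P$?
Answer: $7632$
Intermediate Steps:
$E{\left(d \right)} = 16 d$ ($E{\left(d \right)} = - 2 \left(\left(-4\right) 2\right) d = \left(-2\right) \left(-8\right) d = 16 d$)
$\left(64 - 117\right) E{\left(-9 \right)} = \left(64 - 117\right) 16 \left(-9\right) = \left(-53\right) \left(-144\right) = 7632$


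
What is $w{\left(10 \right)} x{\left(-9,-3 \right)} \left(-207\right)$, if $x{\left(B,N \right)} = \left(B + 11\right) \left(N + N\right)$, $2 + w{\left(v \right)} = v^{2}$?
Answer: $243432$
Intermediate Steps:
$w{\left(v \right)} = -2 + v^{2}$
$x{\left(B,N \right)} = 2 N \left(11 + B\right)$ ($x{\left(B,N \right)} = \left(11 + B\right) 2 N = 2 N \left(11 + B\right)$)
$w{\left(10 \right)} x{\left(-9,-3 \right)} \left(-207\right) = \left(-2 + 10^{2}\right) 2 \left(-3\right) \left(11 - 9\right) \left(-207\right) = \left(-2 + 100\right) 2 \left(-3\right) 2 \left(-207\right) = 98 \left(-12\right) \left(-207\right) = \left(-1176\right) \left(-207\right) = 243432$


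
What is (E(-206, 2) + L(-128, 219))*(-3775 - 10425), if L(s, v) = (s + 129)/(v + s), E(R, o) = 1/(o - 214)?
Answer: -429550/4823 ≈ -89.063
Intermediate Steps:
E(R, o) = 1/(-214 + o)
L(s, v) = (129 + s)/(s + v)
(E(-206, 2) + L(-128, 219))*(-3775 - 10425) = (1/(-214 + 2) + (129 - 128)/(-128 + 219))*(-3775 - 10425) = (1/(-212) + 1/91)*(-14200) = (-1/212 + (1/91)*1)*(-14200) = (-1/212 + 1/91)*(-14200) = (121/19292)*(-14200) = -429550/4823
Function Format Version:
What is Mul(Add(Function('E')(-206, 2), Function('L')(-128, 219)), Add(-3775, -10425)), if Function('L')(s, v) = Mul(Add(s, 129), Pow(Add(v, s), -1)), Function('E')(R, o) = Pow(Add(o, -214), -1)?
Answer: Rational(-429550, 4823) ≈ -89.063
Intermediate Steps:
Function('E')(R, o) = Pow(Add(-214, o), -1)
Function('L')(s, v) = Mul(Pow(Add(s, v), -1), Add(129, s)) (Function('L')(s, v) = Mul(Add(129, s), Pow(Add(s, v), -1)) = Mul(Pow(Add(s, v), -1), Add(129, s)))
Mul(Add(Function('E')(-206, 2), Function('L')(-128, 219)), Add(-3775, -10425)) = Mul(Add(Pow(Add(-214, 2), -1), Mul(Pow(Add(-128, 219), -1), Add(129, -128))), Add(-3775, -10425)) = Mul(Add(Pow(-212, -1), Mul(Pow(91, -1), 1)), -14200) = Mul(Add(Rational(-1, 212), Mul(Rational(1, 91), 1)), -14200) = Mul(Add(Rational(-1, 212), Rational(1, 91)), -14200) = Mul(Rational(121, 19292), -14200) = Rational(-429550, 4823)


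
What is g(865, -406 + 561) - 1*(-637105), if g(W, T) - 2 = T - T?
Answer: 637107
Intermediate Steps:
g(W, T) = 2 (g(W, T) = 2 + (T - T) = 2 + 0 = 2)
g(865, -406 + 561) - 1*(-637105) = 2 - 1*(-637105) = 2 + 637105 = 637107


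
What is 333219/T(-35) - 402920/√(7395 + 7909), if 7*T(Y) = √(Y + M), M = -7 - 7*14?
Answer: -100730*√3826/1913 - 333219*I*√35/10 ≈ -3257.0 - 1.9714e+5*I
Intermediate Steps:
M = -105 (M = -7 - 98 = -105)
T(Y) = √(-105 + Y)/7 (T(Y) = √(Y - 105)/7 = √(-105 + Y)/7)
333219/T(-35) - 402920/√(7395 + 7909) = 333219/((√(-105 - 35)/7)) - 402920/√(7395 + 7909) = 333219/((√(-140)/7)) - 402920*√3826/7652 = 333219/(((2*I*√35)/7)) - 402920*√3826/7652 = 333219/((2*I*√35/7)) - 100730*√3826/1913 = 333219*(-I*√35/10) - 100730*√3826/1913 = -333219*I*√35/10 - 100730*√3826/1913 = -100730*√3826/1913 - 333219*I*√35/10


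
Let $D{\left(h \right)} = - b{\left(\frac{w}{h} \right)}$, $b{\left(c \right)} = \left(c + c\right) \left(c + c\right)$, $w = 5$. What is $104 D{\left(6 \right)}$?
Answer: $- \frac{2600}{9} \approx -288.89$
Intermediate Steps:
$b{\left(c \right)} = 4 c^{2}$ ($b{\left(c \right)} = 2 c 2 c = 4 c^{2}$)
$D{\left(h \right)} = - \frac{100}{h^{2}}$ ($D{\left(h \right)} = - 4 \left(\frac{5}{h}\right)^{2} = - 4 \frac{25}{h^{2}} = - \frac{100}{h^{2}}$)
$104 D{\left(6 \right)} = 104 \left(- \frac{100}{36}\right) = 104 \left(\left(-100\right) \frac{1}{36}\right) = 104 \left(- \frac{25}{9}\right) = - \frac{2600}{9}$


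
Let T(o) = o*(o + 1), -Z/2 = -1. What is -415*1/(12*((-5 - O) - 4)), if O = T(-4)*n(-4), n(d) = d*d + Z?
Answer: 83/540 ≈ 0.15370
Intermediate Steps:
Z = 2 (Z = -2*(-1) = 2)
T(o) = o*(1 + o)
n(d) = 2 + d² (n(d) = d*d + 2 = d² + 2 = 2 + d²)
O = 216 (O = (-4*(1 - 4))*(2 + (-4)²) = (-4*(-3))*(2 + 16) = 12*18 = 216)
-415*1/(12*((-5 - O) - 4)) = -415*1/(12*((-5 - 1*216) - 4)) = -415*1/(12*((-5 - 216) - 4)) = -415*1/(12*(-221 - 4)) = -415/(12*(-225)) = -415/(-2700) = -415*(-1/2700) = 83/540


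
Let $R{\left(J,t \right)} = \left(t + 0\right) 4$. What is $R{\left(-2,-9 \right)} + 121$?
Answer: $85$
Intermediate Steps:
$R{\left(J,t \right)} = 4 t$ ($R{\left(J,t \right)} = t 4 = 4 t$)
$R{\left(-2,-9 \right)} + 121 = 4 \left(-9\right) + 121 = -36 + 121 = 85$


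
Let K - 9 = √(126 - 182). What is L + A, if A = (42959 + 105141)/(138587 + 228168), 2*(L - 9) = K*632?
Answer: 209300023/73351 + 632*I*√14 ≈ 2853.4 + 2364.7*I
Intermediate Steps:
K = 9 + 2*I*√14 (K = 9 + √(126 - 182) = 9 + √(-56) = 9 + 2*I*√14 ≈ 9.0 + 7.4833*I)
L = 2853 + 632*I*√14 (L = 9 + ((9 + 2*I*√14)*632)/2 = 9 + (5688 + 1264*I*√14)/2 = 9 + (2844 + 632*I*√14) = 2853 + 632*I*√14 ≈ 2853.0 + 2364.7*I)
A = 29620/73351 (A = 148100/366755 = 148100*(1/366755) = 29620/73351 ≈ 0.40381)
L + A = (2853 + 632*I*√14) + 29620/73351 = 209300023/73351 + 632*I*√14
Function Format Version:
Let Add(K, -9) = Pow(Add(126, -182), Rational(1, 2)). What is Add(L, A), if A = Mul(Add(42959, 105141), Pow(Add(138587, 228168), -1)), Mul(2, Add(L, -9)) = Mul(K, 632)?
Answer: Add(Rational(209300023, 73351), Mul(632, I, Pow(14, Rational(1, 2)))) ≈ Add(2853.4, Mul(2364.7, I))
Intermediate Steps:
K = Add(9, Mul(2, I, Pow(14, Rational(1, 2)))) (K = Add(9, Pow(Add(126, -182), Rational(1, 2))) = Add(9, Pow(-56, Rational(1, 2))) = Add(9, Mul(2, I, Pow(14, Rational(1, 2)))) ≈ Add(9.0000, Mul(7.4833, I)))
L = Add(2853, Mul(632, I, Pow(14, Rational(1, 2)))) (L = Add(9, Mul(Rational(1, 2), Mul(Add(9, Mul(2, I, Pow(14, Rational(1, 2)))), 632))) = Add(9, Mul(Rational(1, 2), Add(5688, Mul(1264, I, Pow(14, Rational(1, 2)))))) = Add(9, Add(2844, Mul(632, I, Pow(14, Rational(1, 2))))) = Add(2853, Mul(632, I, Pow(14, Rational(1, 2)))) ≈ Add(2853.0, Mul(2364.7, I)))
A = Rational(29620, 73351) (A = Mul(148100, Pow(366755, -1)) = Mul(148100, Rational(1, 366755)) = Rational(29620, 73351) ≈ 0.40381)
Add(L, A) = Add(Add(2853, Mul(632, I, Pow(14, Rational(1, 2)))), Rational(29620, 73351)) = Add(Rational(209300023, 73351), Mul(632, I, Pow(14, Rational(1, 2))))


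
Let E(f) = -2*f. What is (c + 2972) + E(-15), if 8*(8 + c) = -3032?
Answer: 2615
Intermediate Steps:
c = -387 (c = -8 + (⅛)*(-3032) = -8 - 379 = -387)
(c + 2972) + E(-15) = (-387 + 2972) - 2*(-15) = 2585 + 30 = 2615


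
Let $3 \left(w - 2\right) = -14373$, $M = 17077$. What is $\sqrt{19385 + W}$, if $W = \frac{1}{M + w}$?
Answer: $\frac{23 \sqrt{1350867}}{192} \approx 139.23$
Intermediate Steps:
$w = -4789$ ($w = 2 + \frac{1}{3} \left(-14373\right) = 2 - 4791 = -4789$)
$W = \frac{1}{12288}$ ($W = \frac{1}{17077 - 4789} = \frac{1}{12288} \approx 8.138 \cdot 10^{-5}$)
$\sqrt{19385 + W} = \sqrt{19385 + \frac{1}{12288}} = \sqrt{\frac{238202881}{12288}} = \frac{23 \sqrt{1350867}}{192}$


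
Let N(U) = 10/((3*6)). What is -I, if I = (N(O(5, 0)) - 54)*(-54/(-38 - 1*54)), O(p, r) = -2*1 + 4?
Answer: 1443/46 ≈ 31.370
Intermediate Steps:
O(p, r) = 2 (O(p, r) = -2 + 4 = 2)
N(U) = 5/9 (N(U) = 10/18 = 10*(1/18) = 5/9)
I = -1443/46 (I = (5/9 - 54)*(-54/(-38 - 1*54)) = -(-2886)/(-38 - 54) = -(-2886)/(-92) = -(-2886)*(-1)/92 = -481/9*27/46 = -1443/46 ≈ -31.370)
-I = -1*(-1443/46) = 1443/46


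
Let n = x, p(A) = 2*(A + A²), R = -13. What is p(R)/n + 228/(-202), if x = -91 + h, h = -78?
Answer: -3906/1313 ≈ -2.9749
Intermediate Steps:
x = -169 (x = -91 - 78 = -169)
p(A) = 2*A + 2*A²
n = -169
p(R)/n + 228/(-202) = (2*(-13)*(1 - 13))/(-169) + 228/(-202) = (2*(-13)*(-12))*(-1/169) + 228*(-1/202) = 312*(-1/169) - 114/101 = -24/13 - 114/101 = -3906/1313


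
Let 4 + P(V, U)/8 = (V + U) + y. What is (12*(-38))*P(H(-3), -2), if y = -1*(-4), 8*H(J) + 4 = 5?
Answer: 6840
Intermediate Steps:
H(J) = 1/8 (H(J) = -1/2 + (1/8)*5 = -1/2 + 5/8 = 1/8)
y = 4
P(V, U) = 8*U + 8*V (P(V, U) = -32 + 8*((V + U) + 4) = -32 + 8*((U + V) + 4) = -32 + 8*(4 + U + V) = -32 + (32 + 8*U + 8*V) = 8*U + 8*V)
(12*(-38))*P(H(-3), -2) = (12*(-38))*(8*(-2) + 8*(1/8)) = -456*(-16 + 1) = -456*(-15) = 6840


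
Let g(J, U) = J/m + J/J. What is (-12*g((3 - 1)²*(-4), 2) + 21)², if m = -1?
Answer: 33489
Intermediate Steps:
g(J, U) = 1 - J (g(J, U) = J/(-1) + J/J = J*(-1) + 1 = -J + 1 = 1 - J)
(-12*g((3 - 1)²*(-4), 2) + 21)² = (-12*(1 - (3 - 1)²*(-4)) + 21)² = (-12*(1 - 2²*(-4)) + 21)² = (-12*(1 - 4*(-4)) + 21)² = (-12*(1 - 1*(-16)) + 21)² = (-12*(1 + 16) + 21)² = (-12*17 + 21)² = (-204 + 21)² = (-183)² = 33489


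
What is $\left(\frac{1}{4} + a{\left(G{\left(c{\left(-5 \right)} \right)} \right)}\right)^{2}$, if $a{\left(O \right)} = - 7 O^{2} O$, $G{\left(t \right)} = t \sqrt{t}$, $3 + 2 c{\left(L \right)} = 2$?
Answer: $\frac{\left(8 - 7 i \sqrt{2}\right)^{2}}{1024} \approx -0.033203 - 0.15468 i$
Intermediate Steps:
$c{\left(L \right)} = - \frac{1}{2}$ ($c{\left(L \right)} = - \frac{3}{2} + \frac{1}{2} \cdot 2 = - \frac{3}{2} + 1 = - \frac{1}{2}$)
$G{\left(t \right)} = t^{\frac{3}{2}}$
$a{\left(O \right)} = - 7 O^{3}$
$\left(\frac{1}{4} + a{\left(G{\left(c{\left(-5 \right)} \right)} \right)}\right)^{2} = \left(\frac{1}{4} - 7 \left(\left(- \frac{1}{2}\right)^{\frac{3}{2}}\right)^{3}\right)^{2} = \left(\frac{1}{4} - 7 \left(- \frac{i \sqrt{2}}{4}\right)^{3}\right)^{2} = \left(\frac{1}{4} - 7 \frac{i \sqrt{2}}{32}\right)^{2} = \left(\frac{1}{4} - \frac{7 i \sqrt{2}}{32}\right)^{2}$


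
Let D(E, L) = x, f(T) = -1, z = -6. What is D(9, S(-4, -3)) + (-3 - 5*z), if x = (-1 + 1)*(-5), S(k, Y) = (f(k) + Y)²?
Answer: 27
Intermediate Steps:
S(k, Y) = (-1 + Y)²
x = 0 (x = 0*(-5) = 0)
D(E, L) = 0
D(9, S(-4, -3)) + (-3 - 5*z) = 0 + (-3 - 5*(-6)) = 0 + (-3 + 30) = 0 + 27 = 27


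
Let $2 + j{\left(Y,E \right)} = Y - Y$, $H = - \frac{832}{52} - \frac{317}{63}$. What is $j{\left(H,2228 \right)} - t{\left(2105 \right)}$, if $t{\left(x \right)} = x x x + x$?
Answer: $-9327309732$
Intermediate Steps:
$H = - \frac{1325}{63}$ ($H = \left(-832\right) \frac{1}{52} - \frac{317}{63} = -16 - \frac{317}{63} = - \frac{1325}{63} \approx -21.032$)
$j{\left(Y,E \right)} = -2$ ($j{\left(Y,E \right)} = -2 + \left(Y - Y\right) = -2 + 0 = -2$)
$t{\left(x \right)} = x + x^{3}$ ($t{\left(x \right)} = x^{2} x + x = x^{3} + x = x + x^{3}$)
$j{\left(H,2228 \right)} - t{\left(2105 \right)} = -2 - \left(2105 + 2105^{3}\right) = -2 - \left(2105 + 9327307625\right) = -2 - 9327309730 = -9327309732$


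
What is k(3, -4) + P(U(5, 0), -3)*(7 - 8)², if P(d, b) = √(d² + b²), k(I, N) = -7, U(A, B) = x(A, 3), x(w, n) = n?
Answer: -7 + 3*√2 ≈ -2.7574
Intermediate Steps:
U(A, B) = 3
P(d, b) = √(b² + d²)
k(3, -4) + P(U(5, 0), -3)*(7 - 8)² = -7 + √((-3)² + 3²)*(7 - 8)² = -7 + √(9 + 9)*(-1)² = -7 + √18*1 = -7 + (3*√2)*1 = -7 + 3*√2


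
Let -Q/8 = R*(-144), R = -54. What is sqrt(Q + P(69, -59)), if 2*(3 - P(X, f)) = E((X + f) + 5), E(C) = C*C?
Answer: I*sqrt(249270)/2 ≈ 249.63*I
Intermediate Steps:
E(C) = C**2
P(X, f) = 3 - (5 + X + f)**2/2 (P(X, f) = 3 - ((X + f) + 5)**2/2 = 3 - (5 + X + f)**2/2)
Q = -62208 (Q = -(-432)*(-144) = -8*7776 = -62208)
sqrt(Q + P(69, -59)) = sqrt(-62208 + (3 - (5 + 69 - 59)**2/2)) = sqrt(-62208 + (3 - 1/2*15**2)) = sqrt(-62208 + (3 - 1/2*225)) = sqrt(-62208 + (3 - 225/2)) = sqrt(-62208 - 219/2) = sqrt(-124635/2) = I*sqrt(249270)/2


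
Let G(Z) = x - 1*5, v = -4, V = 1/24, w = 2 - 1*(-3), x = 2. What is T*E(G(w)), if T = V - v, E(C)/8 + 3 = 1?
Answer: -194/3 ≈ -64.667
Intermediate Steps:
w = 5 (w = 2 + 3 = 5)
V = 1/24 ≈ 0.041667
G(Z) = -3 (G(Z) = 2 - 1*5 = 2 - 5 = -3)
E(C) = -16 (E(C) = -24 + 8*1 = -24 + 8 = -16)
T = 97/24 (T = 1/24 - 1*(-4) = 1/24 + 4 = 97/24 ≈ 4.0417)
T*E(G(w)) = (97/24)*(-16) = -194/3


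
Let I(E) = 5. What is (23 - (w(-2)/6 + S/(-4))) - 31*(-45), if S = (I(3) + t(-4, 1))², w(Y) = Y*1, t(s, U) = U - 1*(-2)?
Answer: 4303/3 ≈ 1434.3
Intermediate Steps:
t(s, U) = 2 + U (t(s, U) = U + 2 = 2 + U)
w(Y) = Y
S = 64 (S = (5 + (2 + 1))² = (5 + 3)² = 8² = 64)
(23 - (w(-2)/6 + S/(-4))) - 31*(-45) = (23 - (-2/6 + 64/(-4))) - 31*(-45) = (23 - (-2*⅙ + 64*(-¼))) + 1395 = (23 - (-⅓ - 16)) + 1395 = (23 - 1*(-49/3)) + 1395 = (23 + 49/3) + 1395 = 118/3 + 1395 = 4303/3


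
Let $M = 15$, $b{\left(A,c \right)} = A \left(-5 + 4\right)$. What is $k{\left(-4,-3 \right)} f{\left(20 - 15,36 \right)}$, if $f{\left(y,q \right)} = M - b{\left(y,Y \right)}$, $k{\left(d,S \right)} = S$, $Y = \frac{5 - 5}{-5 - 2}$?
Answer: $-60$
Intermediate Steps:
$Y = 0$ ($Y = \frac{0}{-7} = 0 \left(- \frac{1}{7}\right) = 0$)
$b{\left(A,c \right)} = - A$ ($b{\left(A,c \right)} = A \left(-1\right) = - A$)
$f{\left(y,q \right)} = 15 + y$ ($f{\left(y,q \right)} = 15 - - y = 15 + y$)
$k{\left(-4,-3 \right)} f{\left(20 - 15,36 \right)} = - 3 \left(15 + \left(20 - 15\right)\right) = - 3 \left(15 + 5\right) = \left(-3\right) 20 = -60$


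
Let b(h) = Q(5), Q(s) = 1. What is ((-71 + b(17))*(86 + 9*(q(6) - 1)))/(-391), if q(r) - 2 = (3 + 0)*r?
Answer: 17990/391 ≈ 46.010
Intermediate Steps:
q(r) = 2 + 3*r (q(r) = 2 + (3 + 0)*r = 2 + 3*r)
b(h) = 1
((-71 + b(17))*(86 + 9*(q(6) - 1)))/(-391) = ((-71 + 1)*(86 + 9*((2 + 3*6) - 1)))/(-391) = -70*(86 + 9*((2 + 18) - 1))*(-1/391) = -70*(86 + 9*(20 - 1))*(-1/391) = -70*(86 + 9*19)*(-1/391) = -70*(86 + 171)*(-1/391) = -70*257*(-1/391) = -17990*(-1/391) = 17990/391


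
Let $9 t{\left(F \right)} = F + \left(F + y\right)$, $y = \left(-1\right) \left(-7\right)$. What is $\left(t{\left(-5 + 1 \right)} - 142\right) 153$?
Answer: $-21743$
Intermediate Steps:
$y = 7$
$t{\left(F \right)} = \frac{7}{9} + \frac{2 F}{9}$ ($t{\left(F \right)} = \frac{F + \left(F + 7\right)}{9} = \frac{F + \left(7 + F\right)}{9} = \frac{7 + 2 F}{9} = \frac{7}{9} + \frac{2 F}{9}$)
$\left(t{\left(-5 + 1 \right)} - 142\right) 153 = \left(\left(\frac{7}{9} + \frac{2 \left(-5 + 1\right)}{9}\right) - 142\right) 153 = \left(\left(\frac{7}{9} + \frac{2}{9} \left(-4\right)\right) - 142\right) 153 = \left(\left(\frac{7}{9} - \frac{8}{9}\right) - 142\right) 153 = \left(- \frac{1}{9} - 142\right) 153 = \left(- \frac{1279}{9}\right) 153 = -21743$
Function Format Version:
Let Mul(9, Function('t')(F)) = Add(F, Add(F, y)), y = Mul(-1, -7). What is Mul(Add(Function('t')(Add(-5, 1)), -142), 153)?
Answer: -21743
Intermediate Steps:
y = 7
Function('t')(F) = Add(Rational(7, 9), Mul(Rational(2, 9), F)) (Function('t')(F) = Mul(Rational(1, 9), Add(F, Add(F, 7))) = Mul(Rational(1, 9), Add(F, Add(7, F))) = Mul(Rational(1, 9), Add(7, Mul(2, F))) = Add(Rational(7, 9), Mul(Rational(2, 9), F)))
Mul(Add(Function('t')(Add(-5, 1)), -142), 153) = Mul(Add(Add(Rational(7, 9), Mul(Rational(2, 9), Add(-5, 1))), -142), 153) = Mul(Add(Add(Rational(7, 9), Mul(Rational(2, 9), -4)), -142), 153) = Mul(Add(Add(Rational(7, 9), Rational(-8, 9)), -142), 153) = Mul(Add(Rational(-1, 9), -142), 153) = Mul(Rational(-1279, 9), 153) = -21743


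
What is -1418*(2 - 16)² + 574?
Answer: -277354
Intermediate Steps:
-1418*(2 - 16)² + 574 = -1418*(-14)² + 574 = -1418*196 + 574 = -277928 + 574 = -277354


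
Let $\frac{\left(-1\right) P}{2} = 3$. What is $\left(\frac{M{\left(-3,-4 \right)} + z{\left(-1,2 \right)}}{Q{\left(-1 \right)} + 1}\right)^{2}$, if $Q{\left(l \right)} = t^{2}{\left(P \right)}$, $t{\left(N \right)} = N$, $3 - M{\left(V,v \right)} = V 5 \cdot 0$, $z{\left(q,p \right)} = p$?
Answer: $\frac{25}{1369} \approx 0.018261$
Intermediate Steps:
$P = -6$ ($P = \left(-2\right) 3 = -6$)
$M{\left(V,v \right)} = 3$ ($M{\left(V,v \right)} = 3 - V 5 \cdot 0 = 3 - 5 V 0 = 3 - 0 = 3 + 0 = 3$)
$Q{\left(l \right)} = 36$ ($Q{\left(l \right)} = \left(-6\right)^{2} = 36$)
$\left(\frac{M{\left(-3,-4 \right)} + z{\left(-1,2 \right)}}{Q{\left(-1 \right)} + 1}\right)^{2} = \left(\frac{3 + 2}{36 + 1}\right)^{2} = \left(\frac{5}{37}\right)^{2} = \frac{25}{1369}$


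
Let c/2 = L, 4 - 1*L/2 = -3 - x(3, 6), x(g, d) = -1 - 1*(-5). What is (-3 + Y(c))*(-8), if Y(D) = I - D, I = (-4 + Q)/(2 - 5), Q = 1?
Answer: 368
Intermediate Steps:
x(g, d) = 4 (x(g, d) = -1 + 5 = 4)
L = 22 (L = 8 - 2*(-3 - 1*4) = 8 - 2*(-3 - 4) = 8 - 2*(-7) = 8 + 14 = 22)
c = 44 (c = 2*22 = 44)
I = 1 (I = (-4 + 1)/(2 - 5) = -3/(-3) = -3*(-1/3) = 1)
Y(D) = 1 - D
(-3 + Y(c))*(-8) = (-3 + (1 - 1*44))*(-8) = (-3 + (1 - 44))*(-8) = (-3 - 43)*(-8) = -46*(-8) = 368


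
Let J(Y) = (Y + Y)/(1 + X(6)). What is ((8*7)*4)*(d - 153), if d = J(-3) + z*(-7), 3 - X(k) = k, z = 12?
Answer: -52416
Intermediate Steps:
X(k) = 3 - k
J(Y) = -Y (J(Y) = (Y + Y)/(1 + (3 - 1*6)) = (2*Y)/(1 + (3 - 6)) = (2*Y)/(1 - 3) = (2*Y)/(-2) = (2*Y)*(-1/2) = -Y)
d = -81 (d = -1*(-3) + 12*(-7) = 3 - 84 = -81)
((8*7)*4)*(d - 153) = ((8*7)*4)*(-81 - 153) = (56*4)*(-234) = 224*(-234) = -52416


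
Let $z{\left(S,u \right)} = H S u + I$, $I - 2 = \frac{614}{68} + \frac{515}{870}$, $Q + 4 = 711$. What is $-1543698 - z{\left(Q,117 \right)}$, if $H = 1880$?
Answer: $- \frac{232284980410}{1479} \approx -1.5706 \cdot 10^{8}$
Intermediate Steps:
$Q = 707$ ($Q = -4 + 711 = 707$)
$I = \frac{17188}{1479}$ ($I = 2 + \left(\frac{614}{68} + \frac{515}{870}\right) = 2 + \left(614 \cdot \frac{1}{68} + 515 \cdot \frac{1}{870}\right) = 2 + \left(\frac{307}{34} + \frac{103}{174}\right) = 2 + \frac{14230}{1479} = \frac{17188}{1479} \approx 11.621$)
$z{\left(S,u \right)} = \frac{17188}{1479} + 1880 S u$ ($z{\left(S,u \right)} = 1880 S u + \frac{17188}{1479} = \frac{17188}{1479} + 1880 S u$)
$-1543698 - z{\left(Q,117 \right)} = -1543698 - \left(\frac{17188}{1479} + 1880 \cdot 707 \cdot 117\right) = -1543698 - \left(\frac{17188}{1479} + 155511720\right) = -1543698 - \frac{230001851068}{1479} = - \frac{232284980410}{1479}$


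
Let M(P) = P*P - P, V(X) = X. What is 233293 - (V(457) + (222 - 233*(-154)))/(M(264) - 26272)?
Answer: 10068889319/43160 ≈ 2.3329e+5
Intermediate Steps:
M(P) = P² - P
233293 - (V(457) + (222 - 233*(-154)))/(M(264) - 26272) = 233293 - (457 + (222 - 233*(-154)))/(264*(-1 + 264) - 26272) = 233293 - (457 + (222 + 35882))/(264*263 - 26272) = 233293 - (457 + 36104)/(69432 - 26272) = 233293 - 36561/43160 = 10068889319/43160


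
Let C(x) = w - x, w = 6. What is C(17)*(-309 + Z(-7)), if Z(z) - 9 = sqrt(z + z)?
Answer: 3300 - 11*I*sqrt(14) ≈ 3300.0 - 41.158*I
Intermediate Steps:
Z(z) = 9 + sqrt(2)*sqrt(z) (Z(z) = 9 + sqrt(z + z) = 9 + sqrt(2*z) = 9 + sqrt(2)*sqrt(z))
C(x) = 6 - x
C(17)*(-309 + Z(-7)) = (6 - 1*17)*(-309 + (9 + sqrt(2)*sqrt(-7))) = (6 - 17)*(-309 + (9 + sqrt(2)*(I*sqrt(7)))) = -11*(-309 + (9 + I*sqrt(14))) = -11*(-300 + I*sqrt(14)) = 3300 - 11*I*sqrt(14)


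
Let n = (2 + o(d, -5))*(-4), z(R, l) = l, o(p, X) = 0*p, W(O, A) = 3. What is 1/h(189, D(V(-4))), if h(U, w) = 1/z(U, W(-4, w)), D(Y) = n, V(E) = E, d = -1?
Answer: 3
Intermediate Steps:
o(p, X) = 0
n = -8 (n = (2 + 0)*(-4) = 2*(-4) = -8)
D(Y) = -8
h(U, w) = 1/3
1/h(189, D(V(-4))) = 1/(1/3) = 3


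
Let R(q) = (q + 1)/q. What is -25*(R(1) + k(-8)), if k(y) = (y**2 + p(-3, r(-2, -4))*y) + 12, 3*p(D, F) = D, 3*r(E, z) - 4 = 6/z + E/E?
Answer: -2150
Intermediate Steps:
r(E, z) = 5/3 + 2/z (r(E, z) = 4/3 + (6/z + E/E)/3 = 4/3 + (6/z + 1)/3 = 4/3 + (1 + 6/z)/3 = 4/3 + (1/3 + 2/z) = 5/3 + 2/z)
p(D, F) = D/3
R(q) = (1 + q)/q
k(y) = 12 + y**2 - y (k(y) = (y**2 + ((1/3)*(-3))*y) + 12 = (y**2 - y) + 12 = 12 + y**2 - y)
-25*(R(1) + k(-8)) = -25*((1 + 1)/1 + (12 + (-8)**2 - 1*(-8))) = -25*(1*2 + (12 + 64 + 8)) = -25*(2 + 84) = -25*86 = -2150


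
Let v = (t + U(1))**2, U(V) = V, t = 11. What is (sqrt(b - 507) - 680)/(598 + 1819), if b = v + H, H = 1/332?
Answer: -680/2417 + I*sqrt(10002745)/401222 ≈ -0.28134 + 0.0078827*I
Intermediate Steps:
H = 1/332 ≈ 0.0030120
v = 144 (v = (11 + 1)**2 = 12**2 = 144)
b = 47809/332 (b = 144 + 1/332 = 47809/332 ≈ 144.00)
(sqrt(b - 507) - 680)/(598 + 1819) = (sqrt(47809/332 - 507) - 680)/(598 + 1819) = (sqrt(-120515/332) - 680)/2417 = (I*sqrt(10002745)/166 - 680)*(1/2417) = (-680 + I*sqrt(10002745)/166)*(1/2417) = -680/2417 + I*sqrt(10002745)/401222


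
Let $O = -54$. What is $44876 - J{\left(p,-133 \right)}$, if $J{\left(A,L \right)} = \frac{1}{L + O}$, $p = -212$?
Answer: $\frac{8391813}{187} \approx 44876.0$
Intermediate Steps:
$J{\left(A,L \right)} = \frac{1}{-54 + L}$ ($J{\left(A,L \right)} = \frac{1}{L - 54} = \frac{1}{-54 + L}$)
$44876 - J{\left(p,-133 \right)} = 44876 - \frac{1}{-54 - 133} = 44876 - \frac{1}{-187} = 44876 - - \frac{1}{187} = 44876 + \frac{1}{187} = \frac{8391813}{187}$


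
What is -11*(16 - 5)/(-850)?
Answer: 121/850 ≈ 0.14235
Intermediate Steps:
-11*(16 - 5)/(-850) = -11*11*(-1/850) = -121*(-1/850) = 121/850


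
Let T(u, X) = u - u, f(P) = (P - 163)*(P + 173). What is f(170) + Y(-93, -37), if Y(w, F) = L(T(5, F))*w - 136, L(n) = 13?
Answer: 1056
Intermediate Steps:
f(P) = (-163 + P)*(173 + P)
T(u, X) = 0
Y(w, F) = -136 + 13*w (Y(w, F) = 13*w - 136 = -136 + 13*w)
f(170) + Y(-93, -37) = (-28199 + 170² + 10*170) + (-136 + 13*(-93)) = (-28199 + 28900 + 1700) + (-136 - 1209) = 2401 - 1345 = 1056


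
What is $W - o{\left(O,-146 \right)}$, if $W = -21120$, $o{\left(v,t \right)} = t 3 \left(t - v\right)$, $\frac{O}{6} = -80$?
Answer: $125172$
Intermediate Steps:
$O = -480$ ($O = 6 \left(-80\right) = -480$)
$o{\left(v,t \right)} = 3 t \left(t - v\right)$
$W - o{\left(O,-146 \right)} = -21120 - 3 \left(-146\right) \left(-146 - -480\right) = -21120 - 3 \left(-146\right) \left(-146 + 480\right) = -21120 - 3 \left(-146\right) 334 = -21120 - -146292 = -21120 + 146292 = 125172$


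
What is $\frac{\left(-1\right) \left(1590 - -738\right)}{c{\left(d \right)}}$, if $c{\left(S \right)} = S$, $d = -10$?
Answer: $\frac{1164}{5} \approx 232.8$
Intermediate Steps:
$\frac{\left(-1\right) \left(1590 - -738\right)}{c{\left(d \right)}} = \frac{\left(-1\right) \left(1590 - -738\right)}{-10} = - (1590 + 738) \left(- \frac{1}{10}\right) = \left(-1\right) 2328 \left(- \frac{1}{10}\right) = \left(-2328\right) \left(- \frac{1}{10}\right) = \frac{1164}{5}$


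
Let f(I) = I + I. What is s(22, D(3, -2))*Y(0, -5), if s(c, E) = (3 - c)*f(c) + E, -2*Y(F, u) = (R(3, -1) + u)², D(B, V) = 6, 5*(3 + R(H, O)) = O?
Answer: 139523/5 ≈ 27905.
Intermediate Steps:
R(H, O) = -3 + O/5
f(I) = 2*I
Y(F, u) = -(-16/5 + u)²/2 (Y(F, u) = -((-3 + (⅕)*(-1)) + u)²/2 = -((-3 - ⅕) + u)²/2 = -(-16/5 + u)²/2)
s(c, E) = E + 2*c*(3 - c) (s(c, E) = (3 - c)*(2*c) + E = 2*c*(3 - c) + E = E + 2*c*(3 - c))
s(22, D(3, -2))*Y(0, -5) = (6 - 2*22² + 6*22)*(-(-16 + 5*(-5))²/50) = (6 - 2*484 + 132)*(-(-16 - 25)²/50) = (6 - 968 + 132)*(-1/50*(-41)²) = -(-83)*1681/5 = -830*(-1681/50) = 139523/5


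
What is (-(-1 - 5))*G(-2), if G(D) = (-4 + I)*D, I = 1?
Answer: 36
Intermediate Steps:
G(D) = -3*D (G(D) = (-4 + 1)*D = -3*D)
(-(-1 - 5))*G(-2) = (-(-1 - 5))*(-3*(-2)) = -1*(-6)*6 = 6*6 = 36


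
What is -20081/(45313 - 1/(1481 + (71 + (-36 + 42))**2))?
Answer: -148800210/335769329 ≈ -0.44316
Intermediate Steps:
-20081/(45313 - 1/(1481 + (71 + (-36 + 42))**2)) = -20081/(45313 - 1/(1481 + (71 + 6)**2)) = -20081/(45313 - 1/(1481 + 77**2)) = -20081/(45313 - 1/(1481 + 5929)) = -20081/(45313 - 1/7410) = -20081/335769329/7410 = -20081*7410/335769329 = -148800210/335769329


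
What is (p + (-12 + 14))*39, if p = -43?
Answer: -1599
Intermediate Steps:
(p + (-12 + 14))*39 = (-43 + (-12 + 14))*39 = (-43 + 2)*39 = -41*39 = -1599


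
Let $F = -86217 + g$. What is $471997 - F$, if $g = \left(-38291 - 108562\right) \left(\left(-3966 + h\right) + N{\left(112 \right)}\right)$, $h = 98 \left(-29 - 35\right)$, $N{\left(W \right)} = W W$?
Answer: $339201232$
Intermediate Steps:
$N{\left(W \right)} = W^{2}$
$h = -6272$ ($h = 98 \left(-64\right) = -6272$)
$g = -338643018$ ($g = \left(-38291 - 108562\right) \left(\left(-3966 - 6272\right) + 112^{2}\right) = - 146853 \left(-10238 + 12544\right) = \left(-146853\right) 2306 = -338643018$)
$F = -338729235$ ($F = -86217 - 338643018 = -338729235$)
$471997 - F = 471997 - -338729235 = 471997 + 338729235 = 339201232$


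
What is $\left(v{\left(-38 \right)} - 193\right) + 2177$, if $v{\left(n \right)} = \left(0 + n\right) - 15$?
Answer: $1931$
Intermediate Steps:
$v{\left(n \right)} = -15 + n$ ($v{\left(n \right)} = n - 15 = -15 + n$)
$\left(v{\left(-38 \right)} - 193\right) + 2177 = \left(\left(-15 - 38\right) - 193\right) + 2177 = \left(-53 - 193\right) + 2177 = -246 + 2177 = 1931$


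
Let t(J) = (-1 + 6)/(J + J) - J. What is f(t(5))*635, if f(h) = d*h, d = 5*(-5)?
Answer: 142875/2 ≈ 71438.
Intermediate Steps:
t(J) = -J + 5/(2*J) (t(J) = 5/((2*J)) - J = 5*(1/(2*J)) - J = 5/(2*J) - J = -J + 5/(2*J))
d = -25
f(h) = -25*h
f(t(5))*635 = -25*(-1*5 + (5/2)/5)*635 = -25*(-5 + (5/2)*(1/5))*635 = -25*(-5 + 1/2)*635 = -25*(-9/2)*635 = (225/2)*635 = 142875/2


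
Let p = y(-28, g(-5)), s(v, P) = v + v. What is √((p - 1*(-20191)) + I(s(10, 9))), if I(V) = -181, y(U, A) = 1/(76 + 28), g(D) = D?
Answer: √54107066/52 ≈ 141.46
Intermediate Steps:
s(v, P) = 2*v
y(U, A) = 1/104
p = 1/104 ≈ 0.0096154
√((p - 1*(-20191)) + I(s(10, 9))) = √((1/104 - 1*(-20191)) - 181) = √((1/104 + 20191) - 181) = √(2099865/104 - 181) = √(2081041/104) = √54107066/52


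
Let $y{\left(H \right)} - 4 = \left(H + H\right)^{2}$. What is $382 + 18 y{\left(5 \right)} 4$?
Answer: $7870$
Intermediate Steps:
$y{\left(H \right)} = 4 + 4 H^{2}$ ($y{\left(H \right)} = 4 + \left(H + H\right)^{2} = 4 + \left(2 H\right)^{2} = 4 + 4 H^{2}$)
$382 + 18 y{\left(5 \right)} 4 = 382 + 18 \left(4 + 4 \cdot 5^{2}\right) 4 = 382 + 18 \left(4 + 4 \cdot 25\right) 4 = 382 + 18 \left(4 + 100\right) 4 = 382 + 18 \cdot 104 \cdot 4 = 382 + 1872 \cdot 4 = 382 + 7488 = 7870$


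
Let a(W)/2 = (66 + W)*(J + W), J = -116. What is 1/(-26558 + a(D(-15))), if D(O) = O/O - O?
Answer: -1/42958 ≈ -2.3279e-5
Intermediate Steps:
D(O) = 1 - O
a(W) = 2*(-116 + W)*(66 + W) (a(W) = 2*((66 + W)*(-116 + W)) = 2*((-116 + W)*(66 + W)) = 2*(-116 + W)*(66 + W))
1/(-26558 + a(D(-15))) = 1/(-26558 + (-15312 - 100*(1 - 1*(-15)) + 2*(1 - 1*(-15))²)) = 1/(-26558 + (-15312 - 100*(1 + 15) + 2*(1 + 15)²)) = 1/(-26558 + (-15312 - 100*16 + 2*16²)) = 1/(-26558 + (-15312 - 1600 + 2*256)) = 1/(-26558 + (-15312 - 1600 + 512)) = 1/(-26558 - 16400) = 1/(-42958) = -1/42958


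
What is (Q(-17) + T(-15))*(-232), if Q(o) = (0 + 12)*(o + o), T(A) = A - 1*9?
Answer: 100224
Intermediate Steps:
T(A) = -9 + A (T(A) = A - 9 = -9 + A)
Q(o) = 24*o (Q(o) = 12*(2*o) = 24*o)
(Q(-17) + T(-15))*(-232) = (24*(-17) + (-9 - 15))*(-232) = (-408 - 24)*(-232) = -432*(-232) = 100224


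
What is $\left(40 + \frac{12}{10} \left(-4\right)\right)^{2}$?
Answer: $\frac{30976}{25} \approx 1239.0$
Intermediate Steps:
$\left(40 + \frac{12}{10} \left(-4\right)\right)^{2} = \left(40 + 12 \cdot \frac{1}{10} \left(-4\right)\right)^{2} = \left(40 + \frac{6}{5} \left(-4\right)\right)^{2} = \left(40 - \frac{24}{5}\right)^{2} = \left(\frac{176}{5}\right)^{2} = \frac{30976}{25}$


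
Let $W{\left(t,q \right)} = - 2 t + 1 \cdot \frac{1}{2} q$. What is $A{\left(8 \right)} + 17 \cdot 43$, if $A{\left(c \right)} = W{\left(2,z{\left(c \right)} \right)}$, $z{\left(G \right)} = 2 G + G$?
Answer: $739$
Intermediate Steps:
$z{\left(G \right)} = 3 G$
$W{\left(t,q \right)} = \frac{q}{2} - 2 t$ ($W{\left(t,q \right)} = - 2 t + 1 \cdot \frac{1}{2} q = - 2 t + \frac{q}{2} = \frac{q}{2} - 2 t$)
$A{\left(c \right)} = -4 + \frac{3 c}{2}$ ($A{\left(c \right)} = \frac{3 c}{2} - 4 = -4 + \frac{3 c}{2}$)
$A{\left(8 \right)} + 17 \cdot 43 = \left(-4 + \frac{3}{2} \cdot 8\right) + 17 \cdot 43 = \left(-4 + 12\right) + 731 = 8 + 731 = 739$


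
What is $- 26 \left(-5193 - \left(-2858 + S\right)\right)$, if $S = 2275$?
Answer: $119860$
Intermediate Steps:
$- 26 \left(-5193 - \left(-2858 + S\right)\right) = - 26 \left(-5193 - \left(-2858 + 2275\right)\right) = - 26 \left(-5193 - -583\right) = - 26 \left(-5193 + 583\right) = \left(-26\right) \left(-4610\right) = 119860$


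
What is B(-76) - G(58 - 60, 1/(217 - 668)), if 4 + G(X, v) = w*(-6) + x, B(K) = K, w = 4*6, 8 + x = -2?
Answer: 82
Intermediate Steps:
x = -10 (x = -8 - 2 = -10)
w = 24
G(X, v) = -158 (G(X, v) = -4 + (24*(-6) - 10) = -4 + (-144 - 10) = -4 - 154 = -158)
B(-76) - G(58 - 60, 1/(217 - 668)) = -76 - 1*(-158) = -76 + 158 = 82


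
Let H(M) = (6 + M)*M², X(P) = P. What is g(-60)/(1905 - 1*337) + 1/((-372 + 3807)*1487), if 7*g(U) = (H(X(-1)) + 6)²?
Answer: 618060221/56063706720 ≈ 0.011024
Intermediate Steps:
H(M) = M²*(6 + M)
g(U) = 121/7 (g(U) = ((-1)²*(6 - 1) + 6)²/7 = (1*5 + 6)²/7 = (5 + 6)²/7 = (⅐)*11² = (⅐)*121 = 121/7)
g(-60)/(1905 - 1*337) + 1/((-372 + 3807)*1487) = 121/(7*(1905 - 1*337)) + 1/((-372 + 3807)*1487) = 121/(7*(1905 - 337)) + (1/1487)/3435 = (121/7)/1568 + (1/3435)*(1/1487) = (121/7)*(1/1568) + 1/5107845 = 121/10976 + 1/5107845 = 618060221/56063706720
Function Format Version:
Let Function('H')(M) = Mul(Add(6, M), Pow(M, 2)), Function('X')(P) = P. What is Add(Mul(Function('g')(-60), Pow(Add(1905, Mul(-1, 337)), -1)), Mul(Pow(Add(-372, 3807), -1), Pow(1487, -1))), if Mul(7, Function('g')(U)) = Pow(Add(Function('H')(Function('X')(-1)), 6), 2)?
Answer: Rational(618060221, 56063706720) ≈ 0.011024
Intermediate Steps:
Function('H')(M) = Mul(Pow(M, 2), Add(6, M))
Function('g')(U) = Rational(121, 7) (Function('g')(U) = Mul(Rational(1, 7), Pow(Add(Mul(Pow(-1, 2), Add(6, -1)), 6), 2)) = Mul(Rational(1, 7), Pow(Add(Mul(1, 5), 6), 2)) = Mul(Rational(1, 7), Pow(Add(5, 6), 2)) = Mul(Rational(1, 7), Pow(11, 2)) = Mul(Rational(1, 7), 121) = Rational(121, 7))
Add(Mul(Function('g')(-60), Pow(Add(1905, Mul(-1, 337)), -1)), Mul(Pow(Add(-372, 3807), -1), Pow(1487, -1))) = Add(Mul(Rational(121, 7), Pow(Add(1905, Mul(-1, 337)), -1)), Mul(Pow(Add(-372, 3807), -1), Pow(1487, -1))) = Add(Mul(Rational(121, 7), Pow(Add(1905, -337), -1)), Mul(Pow(3435, -1), Rational(1, 1487))) = Add(Mul(Rational(121, 7), Pow(1568, -1)), Mul(Rational(1, 3435), Rational(1, 1487))) = Add(Mul(Rational(121, 7), Rational(1, 1568)), Rational(1, 5107845)) = Add(Rational(121, 10976), Rational(1, 5107845)) = Rational(618060221, 56063706720)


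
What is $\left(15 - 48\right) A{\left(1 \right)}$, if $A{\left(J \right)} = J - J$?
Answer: $0$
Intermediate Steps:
$A{\left(J \right)} = 0$
$\left(15 - 48\right) A{\left(1 \right)} = \left(15 - 48\right) 0 = \left(-33\right) 0 = 0$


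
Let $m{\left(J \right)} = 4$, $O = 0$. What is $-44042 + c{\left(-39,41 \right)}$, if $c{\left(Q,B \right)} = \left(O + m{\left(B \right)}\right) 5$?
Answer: $-44022$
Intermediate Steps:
$c{\left(Q,B \right)} = 20$ ($c{\left(Q,B \right)} = \left(0 + 4\right) 5 = 4 \cdot 5 = 20$)
$-44042 + c{\left(-39,41 \right)} = -44042 + 20 = -44022$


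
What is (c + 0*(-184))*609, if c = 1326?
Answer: 807534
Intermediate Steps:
(c + 0*(-184))*609 = (1326 + 0*(-184))*609 = (1326 + 0)*609 = 1326*609 = 807534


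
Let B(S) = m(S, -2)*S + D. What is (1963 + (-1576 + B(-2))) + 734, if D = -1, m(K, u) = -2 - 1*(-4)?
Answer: 1116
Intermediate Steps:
m(K, u) = 2 (m(K, u) = -2 + 4 = 2)
B(S) = -1 + 2*S (B(S) = 2*S - 1 = -1 + 2*S)
(1963 + (-1576 + B(-2))) + 734 = (1963 + (-1576 + (-1 + 2*(-2)))) + 734 = (1963 + (-1576 + (-1 - 4))) + 734 = (1963 + (-1576 - 5)) + 734 = (1963 - 1581) + 734 = 382 + 734 = 1116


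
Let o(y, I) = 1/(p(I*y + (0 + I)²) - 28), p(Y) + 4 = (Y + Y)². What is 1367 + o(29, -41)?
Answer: 1323562209/968224 ≈ 1367.0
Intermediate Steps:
p(Y) = -4 + 4*Y² (p(Y) = -4 + (Y + Y)² = -4 + (2*Y)² = -4 + 4*Y²)
o(y, I) = 1/(-32 + 4*(I² + I*y)²) (o(y, I) = 1/((-4 + 4*(I*y + (0 + I)²)²) - 28) = 1/((-4 + 4*(I*y + I²)²) - 28) = 1/((-4 + 4*(I² + I*y)²) - 28) = 1/(-32 + 4*(I² + I*y)²))
1367 + o(29, -41) = 1367 + 1/(4*(-8 + (-41)²*(-41 + 29)²)) = 1367 + 1/(4*(-8 + 1681*(-12)²)) = 1367 + 1/(4*(-8 + 1681*144)) = 1367 + 1/(4*(-8 + 242064)) = 1367 + (¼)/242056 = 1367 + (¼)*(1/242056) = 1367 + 1/968224 = 1323562209/968224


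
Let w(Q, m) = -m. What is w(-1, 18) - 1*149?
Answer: -167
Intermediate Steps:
w(-1, 18) - 1*149 = -1*18 - 1*149 = -18 - 149 = -167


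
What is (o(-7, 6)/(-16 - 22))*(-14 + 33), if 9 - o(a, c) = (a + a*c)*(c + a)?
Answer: 20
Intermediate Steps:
o(a, c) = 9 - (a + c)*(a + a*c) (o(a, c) = 9 - (a + a*c)*(c + a) = 9 - (a + a*c)*(a + c) = 9 - (a + c)*(a + a*c))
(o(-7, 6)/(-16 - 22))*(-14 + 33) = ((9 - 1*(-7)**2 - 1*(-7)*6 - 1*(-7)*6**2 - 1*6*(-7)**2)/(-16 - 22))*(-14 + 33) = ((9 - 1*49 + 42 - 1*(-7)*36 - 1*6*49)/(-38))*19 = ((9 - 49 + 42 + 252 - 294)*(-1/38))*19 = -40*(-1/38)*19 = (20/19)*19 = 20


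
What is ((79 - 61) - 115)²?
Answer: 9409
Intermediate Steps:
((79 - 61) - 115)² = (18 - 115)² = (-97)² = 9409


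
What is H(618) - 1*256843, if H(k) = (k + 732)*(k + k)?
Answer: 1411757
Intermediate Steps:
H(k) = 2*k*(732 + k) (H(k) = (732 + k)*(2*k) = 2*k*(732 + k))
H(618) - 1*256843 = 2*618*(732 + 618) - 1*256843 = 2*618*1350 - 256843 = 1668600 - 256843 = 1411757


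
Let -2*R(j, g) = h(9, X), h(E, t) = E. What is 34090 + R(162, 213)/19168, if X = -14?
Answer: 1306874231/38336 ≈ 34090.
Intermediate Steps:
R(j, g) = -9/2 (R(j, g) = -1/2*9 = -9/2)
34090 + R(162, 213)/19168 = 34090 - 9/2/19168 = 34090 - 9/2*1/19168 = 34090 - 9/38336 = 1306874231/38336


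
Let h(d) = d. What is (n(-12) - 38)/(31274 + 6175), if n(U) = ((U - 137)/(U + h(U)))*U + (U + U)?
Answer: -91/24966 ≈ -0.0036450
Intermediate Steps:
n(U) = -137/2 + 5*U/2 (n(U) = ((U - 137)/(U + U))*U + (U + U) = ((-137 + U)/((2*U)))*U + 2*U = ((-137 + U)*(1/(2*U)))*U + 2*U = ((-137 + U)/(2*U))*U + 2*U = (-137/2 + U/2) + 2*U = -137/2 + 5*U/2)
(n(-12) - 38)/(31274 + 6175) = ((-137/2 + (5/2)*(-12)) - 38)/(31274 + 6175) = ((-137/2 - 30) - 38)/37449 = (-197/2 - 38)*(1/37449) = -273/2*1/37449 = -91/24966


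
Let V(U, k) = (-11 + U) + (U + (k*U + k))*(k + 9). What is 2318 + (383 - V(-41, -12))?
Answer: 4070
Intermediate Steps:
V(U, k) = -11 + U + (9 + k)*(U + k + U*k) (V(U, k) = (-11 + U) + (U + (U*k + k))*(9 + k) = (-11 + U) + (U + (k + U*k))*(9 + k) = (-11 + U) + (U + k + U*k)*(9 + k) = (-11 + U) + (9 + k)*(U + k + U*k) = -11 + U + (9 + k)*(U + k + U*k))
2318 + (383 - V(-41, -12)) = 2318 + (383 - (-11 + (-12)**2 + 9*(-12) + 10*(-41) - 41*(-12)**2 + 10*(-41)*(-12))) = 2318 + (383 - (-11 + 144 - 108 - 410 - 41*144 + 4920)) = 2318 + (383 - (-11 + 144 - 108 - 410 - 5904 + 4920)) = 2318 + (383 - 1*(-1369)) = 2318 + (383 + 1369) = 2318 + 1752 = 4070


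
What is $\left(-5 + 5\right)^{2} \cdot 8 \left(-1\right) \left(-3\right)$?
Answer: $0$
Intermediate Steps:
$\left(-5 + 5\right)^{2} \cdot 8 \left(-1\right) \left(-3\right) = 0^{2} \left(-8\right) \left(-3\right) = 0 \left(-8\right) \left(-3\right) = 0 \left(-3\right) = 0$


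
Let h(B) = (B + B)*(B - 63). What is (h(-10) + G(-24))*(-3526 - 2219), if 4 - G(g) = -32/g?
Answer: -8403020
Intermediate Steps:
h(B) = 2*B*(-63 + B) (h(B) = (2*B)*(-63 + B) = 2*B*(-63 + B))
G(g) = 4 + 32/g (G(g) = 4 - (-32)/g = 4 + 32/g)
(h(-10) + G(-24))*(-3526 - 2219) = (2*(-10)*(-63 - 10) + (4 + 32/(-24)))*(-3526 - 2219) = (2*(-10)*(-73) + (4 + 32*(-1/24)))*(-5745) = (1460 + (4 - 4/3))*(-5745) = (1460 + 8/3)*(-5745) = (4388/3)*(-5745) = -8403020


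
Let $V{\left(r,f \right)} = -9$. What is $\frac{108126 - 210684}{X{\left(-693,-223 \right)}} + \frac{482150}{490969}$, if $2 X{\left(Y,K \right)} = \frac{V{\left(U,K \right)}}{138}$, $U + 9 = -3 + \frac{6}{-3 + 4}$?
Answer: $\frac{1544152975678}{490969} \approx 3.1451 \cdot 10^{6}$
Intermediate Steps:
$U = -6$ ($U = -9 - \left(3 - \frac{6}{-3 + 4}\right) = -9 - \left(3 - \frac{6}{1}\right) = -9 + \left(-3 + 6 \cdot 1\right) = -9 + \left(-3 + 6\right) = -9 + 3 = -6$)
$X{\left(Y,K \right)} = - \frac{3}{92}$ ($X{\left(Y,K \right)} = \frac{\left(-9\right) \frac{1}{138}}{2} = \frac{1}{2} \left(- \frac{3}{46}\right) = - \frac{3}{92}$)
$\frac{108126 - 210684}{X{\left(-693,-223 \right)}} + \frac{482150}{490969} = \frac{108126 - 210684}{- \frac{3}{92}} + \frac{482150}{490969} = \left(-102558\right) \left(- \frac{92}{3}\right) + 482150 \cdot \frac{1}{490969} = 3145112 + \frac{482150}{490969} = \frac{1544152975678}{490969}$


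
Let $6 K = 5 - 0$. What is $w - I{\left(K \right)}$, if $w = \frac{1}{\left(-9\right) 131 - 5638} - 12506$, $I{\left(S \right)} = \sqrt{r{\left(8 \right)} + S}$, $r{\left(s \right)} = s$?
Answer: $- \frac{85253403}{6817} - \frac{\sqrt{318}}{6} \approx -12509.0$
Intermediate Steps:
$K = \frac{5}{6}$ ($K = \frac{5 - 0}{6} = \frac{5 + 0}{6} = \frac{1}{6} \cdot 5 = \frac{5}{6} \approx 0.83333$)
$I{\left(S \right)} = \sqrt{8 + S}$
$w = - \frac{85253403}{6817}$ ($w = \frac{1}{-1179 - 5638} - 12506 = \frac{1}{-6817} - 12506 = - \frac{1}{6817} - 12506 = - \frac{85253403}{6817} \approx -12506.0$)
$w - I{\left(K \right)} = - \frac{85253403}{6817} - \sqrt{8 + \frac{5}{6}} = - \frac{85253403}{6817} - \sqrt{\frac{53}{6}} = - \frac{85253403}{6817} - \frac{\sqrt{318}}{6}$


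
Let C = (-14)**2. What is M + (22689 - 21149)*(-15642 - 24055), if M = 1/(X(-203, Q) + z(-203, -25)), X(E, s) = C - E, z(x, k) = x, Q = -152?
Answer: -11982142479/196 ≈ -6.1133e+7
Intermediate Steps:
C = 196
X(E, s) = 196 - E
M = 1/196 (M = 1/((196 - 1*(-203)) - 203) = 1/((196 + 203) - 203) = 1/(399 - 203) = 1/196 ≈ 0.0051020)
M + (22689 - 21149)*(-15642 - 24055) = 1/196 + (22689 - 21149)*(-15642 - 24055) = 1/196 + 1540*(-39697) = 1/196 - 61133380 = -11982142479/196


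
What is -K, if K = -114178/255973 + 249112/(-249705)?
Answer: 92276763466/63917737965 ≈ 1.4437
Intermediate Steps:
K = -92276763466/63917737965 (K = -114178*1/255973 + 249112*(-1/249705) = -114178/255973 - 249112/249705 = -92276763466/63917737965 ≈ -1.4437)
-K = -1*(-92276763466/63917737965) = 92276763466/63917737965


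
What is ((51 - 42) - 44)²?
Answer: 1225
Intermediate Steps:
((51 - 42) - 44)² = (9 - 44)² = (-35)² = 1225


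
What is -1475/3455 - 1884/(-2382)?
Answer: 99859/274327 ≈ 0.36401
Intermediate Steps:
-1475/3455 - 1884/(-2382) = -1475*1/3455 - 1884*(-1/2382) = -295/691 + 314/397 = 99859/274327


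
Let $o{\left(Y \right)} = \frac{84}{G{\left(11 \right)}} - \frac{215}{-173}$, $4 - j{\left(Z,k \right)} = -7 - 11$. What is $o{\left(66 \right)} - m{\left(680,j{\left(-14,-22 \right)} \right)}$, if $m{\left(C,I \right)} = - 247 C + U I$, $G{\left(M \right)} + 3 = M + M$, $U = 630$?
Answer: $\frac{506545317}{3287} \approx 1.5411 \cdot 10^{5}$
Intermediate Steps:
$j{\left(Z,k \right)} = 22$ ($j{\left(Z,k \right)} = 4 - \left(-7 - 11\right) = 4 - -18 = 4 + 18 = 22$)
$G{\left(M \right)} = -3 + 2 M$ ($G{\left(M \right)} = -3 + \left(M + M\right) = -3 + 2 M$)
$m{\left(C,I \right)} = - 247 C + 630 I$
$o{\left(Y \right)} = \frac{18617}{3287}$ ($o{\left(Y \right)} = \frac{84}{-3 + 2 \cdot 11} - \frac{215}{-173} = \frac{84}{-3 + 22} - - \frac{215}{173} = \frac{84}{19} + \frac{215}{173} = \frac{18617}{3287}$)
$o{\left(66 \right)} - m{\left(680,j{\left(-14,-22 \right)} \right)} = \frac{18617}{3287} - \left(\left(-247\right) 680 + 630 \cdot 22\right) = \frac{18617}{3287} - \left(-167960 + 13860\right) = \frac{18617}{3287} - -154100 = \frac{18617}{3287} + 154100 = \frac{506545317}{3287}$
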